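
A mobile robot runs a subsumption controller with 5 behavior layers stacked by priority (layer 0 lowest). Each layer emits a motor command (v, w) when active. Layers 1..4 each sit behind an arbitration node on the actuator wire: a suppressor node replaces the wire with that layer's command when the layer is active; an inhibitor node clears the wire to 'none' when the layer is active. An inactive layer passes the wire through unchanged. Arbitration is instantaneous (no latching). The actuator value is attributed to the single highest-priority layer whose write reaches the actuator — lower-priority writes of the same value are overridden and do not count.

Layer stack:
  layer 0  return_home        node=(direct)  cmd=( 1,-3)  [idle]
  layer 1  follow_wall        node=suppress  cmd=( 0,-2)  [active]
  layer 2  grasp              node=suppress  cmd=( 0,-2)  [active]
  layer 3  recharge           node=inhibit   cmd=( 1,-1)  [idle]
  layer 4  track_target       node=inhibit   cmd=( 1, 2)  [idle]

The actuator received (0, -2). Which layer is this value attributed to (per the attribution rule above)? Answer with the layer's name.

[0] return_home off; wire := none
[1] follow_wall on (suppress); wire := (0, -2)
[2] grasp on (suppress); wire := (0, -2)
[3] recharge off; pass (0, -2)
[4] track_target off; pass (0, -2)
output (0, -2)
last writer: layer 2 = grasp

grasp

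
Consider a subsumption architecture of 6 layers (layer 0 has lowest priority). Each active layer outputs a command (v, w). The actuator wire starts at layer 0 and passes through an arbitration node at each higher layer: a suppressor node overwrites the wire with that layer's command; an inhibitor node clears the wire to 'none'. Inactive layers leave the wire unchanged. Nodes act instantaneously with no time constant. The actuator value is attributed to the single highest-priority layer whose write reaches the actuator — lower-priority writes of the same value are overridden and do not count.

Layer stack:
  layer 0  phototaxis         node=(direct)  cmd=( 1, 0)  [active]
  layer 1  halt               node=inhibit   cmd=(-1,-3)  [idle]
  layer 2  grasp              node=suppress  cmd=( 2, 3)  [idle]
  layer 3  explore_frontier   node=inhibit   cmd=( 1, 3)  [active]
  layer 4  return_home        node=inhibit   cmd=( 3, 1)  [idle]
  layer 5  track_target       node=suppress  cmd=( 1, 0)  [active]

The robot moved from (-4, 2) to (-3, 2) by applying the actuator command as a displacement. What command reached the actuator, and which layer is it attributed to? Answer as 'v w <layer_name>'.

1 0 track_target

displacement = (-3, 2) − (-4, 2) = (1, 0)
layer 0 (phototaxis) active — direct: (1, 0)
layer 1 (halt) idle — unchanged: (1, 0)
layer 2 (grasp) idle — unchanged: (1, 0)
layer 3 (explore_frontier) active — inhibits: none
layer 4 (return_home) idle — unchanged: none
layer 5 (track_target) active — suppresses: (1, 0)
→ actuator (1, 0) — from layer 5 (track_target)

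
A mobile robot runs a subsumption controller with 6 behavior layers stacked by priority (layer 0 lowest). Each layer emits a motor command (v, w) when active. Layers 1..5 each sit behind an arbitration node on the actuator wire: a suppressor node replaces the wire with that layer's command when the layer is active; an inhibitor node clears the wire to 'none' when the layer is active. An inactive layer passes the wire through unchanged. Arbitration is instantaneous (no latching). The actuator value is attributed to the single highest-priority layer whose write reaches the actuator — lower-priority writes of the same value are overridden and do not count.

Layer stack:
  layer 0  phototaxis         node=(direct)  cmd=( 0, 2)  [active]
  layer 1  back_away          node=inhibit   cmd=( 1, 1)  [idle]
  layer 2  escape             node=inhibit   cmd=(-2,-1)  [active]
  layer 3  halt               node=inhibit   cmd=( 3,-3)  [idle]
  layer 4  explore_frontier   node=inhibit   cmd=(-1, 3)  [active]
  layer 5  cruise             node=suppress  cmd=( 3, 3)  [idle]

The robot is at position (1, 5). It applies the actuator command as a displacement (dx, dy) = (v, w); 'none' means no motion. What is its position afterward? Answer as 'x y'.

[0] phototaxis on; wire := (0, 2)
[1] back_away off; pass (0, 2)
[2] escape on (inhibit); wire := none
[3] halt off; pass none
[4] explore_frontier on (inhibit); wire := none
[5] cruise off; pass none
output none
position: (1, 5) + none = (1, 5)

1 5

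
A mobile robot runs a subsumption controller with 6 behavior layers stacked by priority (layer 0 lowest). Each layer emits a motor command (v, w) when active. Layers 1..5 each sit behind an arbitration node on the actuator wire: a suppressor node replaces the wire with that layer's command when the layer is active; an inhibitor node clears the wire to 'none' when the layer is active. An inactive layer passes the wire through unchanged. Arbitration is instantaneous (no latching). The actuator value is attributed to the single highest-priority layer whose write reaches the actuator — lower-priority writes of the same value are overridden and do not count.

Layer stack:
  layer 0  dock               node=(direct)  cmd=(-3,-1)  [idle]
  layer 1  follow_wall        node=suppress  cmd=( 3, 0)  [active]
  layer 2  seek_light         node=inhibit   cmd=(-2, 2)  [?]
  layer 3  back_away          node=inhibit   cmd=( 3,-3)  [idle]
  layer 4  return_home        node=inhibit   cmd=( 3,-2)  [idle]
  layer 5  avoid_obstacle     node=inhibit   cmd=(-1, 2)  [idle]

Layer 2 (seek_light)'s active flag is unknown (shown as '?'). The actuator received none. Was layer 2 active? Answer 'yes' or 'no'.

If layer 2 is active=yes:
  actuator would be none
If layer 2 is active=no:
  actuator would be (3, 0)
Observed none, so layer 2 was active.

yes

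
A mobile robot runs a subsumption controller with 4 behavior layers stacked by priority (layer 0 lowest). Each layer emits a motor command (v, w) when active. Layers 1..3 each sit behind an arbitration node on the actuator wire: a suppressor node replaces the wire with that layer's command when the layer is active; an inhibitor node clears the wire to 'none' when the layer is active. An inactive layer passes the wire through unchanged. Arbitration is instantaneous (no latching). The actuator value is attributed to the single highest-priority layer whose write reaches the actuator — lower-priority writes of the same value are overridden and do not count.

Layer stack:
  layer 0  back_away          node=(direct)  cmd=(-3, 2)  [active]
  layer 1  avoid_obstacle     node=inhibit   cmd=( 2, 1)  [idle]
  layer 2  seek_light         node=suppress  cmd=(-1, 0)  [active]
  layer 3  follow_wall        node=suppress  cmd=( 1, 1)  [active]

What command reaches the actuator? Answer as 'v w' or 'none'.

1 1

layer 0 (back_away) active — direct: (-3, 2)
layer 1 (avoid_obstacle) idle — unchanged: (-3, 2)
layer 2 (seek_light) active — suppresses: (-1, 0)
layer 3 (follow_wall) active — suppresses: (1, 1)
→ actuator (1, 1)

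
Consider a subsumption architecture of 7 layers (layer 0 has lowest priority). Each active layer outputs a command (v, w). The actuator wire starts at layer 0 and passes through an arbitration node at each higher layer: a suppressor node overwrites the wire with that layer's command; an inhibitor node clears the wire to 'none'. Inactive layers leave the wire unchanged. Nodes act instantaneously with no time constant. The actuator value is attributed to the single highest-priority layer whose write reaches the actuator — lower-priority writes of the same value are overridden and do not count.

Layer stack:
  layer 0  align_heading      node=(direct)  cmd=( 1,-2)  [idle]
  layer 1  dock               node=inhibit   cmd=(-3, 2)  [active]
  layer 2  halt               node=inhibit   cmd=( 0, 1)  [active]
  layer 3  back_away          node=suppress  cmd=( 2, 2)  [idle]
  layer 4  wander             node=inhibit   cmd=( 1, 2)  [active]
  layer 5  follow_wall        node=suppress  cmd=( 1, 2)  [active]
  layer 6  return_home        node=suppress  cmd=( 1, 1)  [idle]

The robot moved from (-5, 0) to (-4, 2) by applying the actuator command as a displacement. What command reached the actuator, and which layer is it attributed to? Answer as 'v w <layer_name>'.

1 2 follow_wall

displacement = (-4, 2) − (-5, 0) = (1, 2)
L0 align_heading: idle → wire = none
L1 dock: active, inhibitor → wire = none
L2 halt: active, inhibitor → wire = none
L3 back_away: idle → wire stays none
L4 wander: active, inhibitor → wire = none
L5 follow_wall: active, suppressor → wire = (1, 2)
L6 return_home: idle → wire stays (1, 2)
actuator = (1, 2) — from layer 5 (follow_wall)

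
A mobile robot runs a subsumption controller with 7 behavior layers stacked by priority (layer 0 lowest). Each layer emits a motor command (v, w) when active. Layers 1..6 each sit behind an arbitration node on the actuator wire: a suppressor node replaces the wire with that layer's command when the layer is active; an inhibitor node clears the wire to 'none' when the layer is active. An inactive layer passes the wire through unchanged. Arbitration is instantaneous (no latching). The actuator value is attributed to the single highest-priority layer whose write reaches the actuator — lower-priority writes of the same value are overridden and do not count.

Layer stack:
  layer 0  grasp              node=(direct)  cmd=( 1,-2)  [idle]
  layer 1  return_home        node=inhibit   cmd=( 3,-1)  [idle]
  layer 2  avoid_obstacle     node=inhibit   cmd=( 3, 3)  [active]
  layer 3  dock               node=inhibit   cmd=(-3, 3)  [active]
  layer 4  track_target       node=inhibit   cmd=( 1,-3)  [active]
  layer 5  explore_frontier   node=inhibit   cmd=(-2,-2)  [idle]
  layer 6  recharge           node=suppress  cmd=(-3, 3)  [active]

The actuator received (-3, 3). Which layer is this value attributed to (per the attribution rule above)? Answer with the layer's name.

recharge

L0 grasp: idle → wire = none
L1 return_home: idle → wire stays none
L2 avoid_obstacle: active, inhibitor → wire = none
L3 dock: active, inhibitor → wire = none
L4 track_target: active, inhibitor → wire = none
L5 explore_frontier: idle → wire stays none
L6 recharge: active, suppressor → wire = (-3, 3)
actuator = (-3, 3)
last writer: layer 6 = recharge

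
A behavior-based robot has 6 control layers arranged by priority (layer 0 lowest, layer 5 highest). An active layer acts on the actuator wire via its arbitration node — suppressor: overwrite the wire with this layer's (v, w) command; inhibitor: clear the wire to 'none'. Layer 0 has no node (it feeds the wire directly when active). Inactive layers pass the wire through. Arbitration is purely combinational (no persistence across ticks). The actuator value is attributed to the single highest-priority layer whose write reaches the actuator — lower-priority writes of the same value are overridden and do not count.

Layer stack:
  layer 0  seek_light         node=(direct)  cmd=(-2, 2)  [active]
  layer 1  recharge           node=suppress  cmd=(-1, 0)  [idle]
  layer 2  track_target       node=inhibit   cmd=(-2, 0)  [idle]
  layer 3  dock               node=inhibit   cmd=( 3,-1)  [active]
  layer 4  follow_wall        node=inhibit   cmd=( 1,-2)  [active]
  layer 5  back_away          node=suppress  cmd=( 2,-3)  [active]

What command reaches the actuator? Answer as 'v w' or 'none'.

L0 seek_light: active, feeds wire = (-2, 2)
L1 recharge: idle → wire stays (-2, 2)
L2 track_target: idle → wire stays (-2, 2)
L3 dock: active, inhibitor → wire = none
L4 follow_wall: active, inhibitor → wire = none
L5 back_away: active, suppressor → wire = (2, -3)
actuator = (2, -3)

2 -3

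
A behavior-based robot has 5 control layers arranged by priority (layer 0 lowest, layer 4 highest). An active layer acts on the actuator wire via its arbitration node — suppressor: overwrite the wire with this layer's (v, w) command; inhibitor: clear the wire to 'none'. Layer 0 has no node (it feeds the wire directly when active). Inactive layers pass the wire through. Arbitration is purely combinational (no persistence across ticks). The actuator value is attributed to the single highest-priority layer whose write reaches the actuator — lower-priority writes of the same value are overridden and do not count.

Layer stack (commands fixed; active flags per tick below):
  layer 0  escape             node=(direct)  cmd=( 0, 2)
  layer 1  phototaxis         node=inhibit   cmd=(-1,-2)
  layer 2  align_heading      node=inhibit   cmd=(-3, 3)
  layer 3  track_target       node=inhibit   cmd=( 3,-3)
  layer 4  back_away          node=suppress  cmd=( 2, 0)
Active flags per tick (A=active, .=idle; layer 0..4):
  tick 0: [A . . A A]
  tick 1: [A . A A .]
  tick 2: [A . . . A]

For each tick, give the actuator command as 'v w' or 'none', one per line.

tick 0:
  L0 escape: active, feeds wire = (0, 2)
  L1 phototaxis: idle → wire stays (0, 2)
  L2 align_heading: idle → wire stays (0, 2)
  L3 track_target: active, inhibitor → wire = none
  L4 back_away: active, suppressor → wire = (2, 0)
  actuator = (2, 0)
tick 1:
  L0 escape: active, feeds wire = (0, 2)
  L1 phototaxis: idle → wire stays (0, 2)
  L2 align_heading: active, inhibitor → wire = none
  L3 track_target: active, inhibitor → wire = none
  L4 back_away: idle → wire stays none
  actuator = none
tick 2:
  L0 escape: active, feeds wire = (0, 2)
  L1 phototaxis: idle → wire stays (0, 2)
  L2 align_heading: idle → wire stays (0, 2)
  L3 track_target: idle → wire stays (0, 2)
  L4 back_away: active, suppressor → wire = (2, 0)
  actuator = (2, 0)

2 0
none
2 0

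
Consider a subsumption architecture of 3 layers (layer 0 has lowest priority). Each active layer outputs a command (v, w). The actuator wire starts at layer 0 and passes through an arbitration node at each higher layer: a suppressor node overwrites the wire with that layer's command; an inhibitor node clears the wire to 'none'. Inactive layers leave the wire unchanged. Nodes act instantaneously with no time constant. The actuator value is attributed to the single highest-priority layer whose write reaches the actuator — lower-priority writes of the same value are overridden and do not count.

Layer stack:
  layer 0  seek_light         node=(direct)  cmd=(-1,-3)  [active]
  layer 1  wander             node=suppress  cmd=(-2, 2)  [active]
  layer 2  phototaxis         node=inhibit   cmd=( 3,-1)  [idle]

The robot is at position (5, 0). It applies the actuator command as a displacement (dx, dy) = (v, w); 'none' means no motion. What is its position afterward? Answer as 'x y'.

3 2

[0] seek_light on; wire := (-1, -3)
[1] wander on (suppress); wire := (-2, 2)
[2] phototaxis off; pass (-2, 2)
output (-2, 2)
position: (5, 0) + (-2, 2) = (3, 2)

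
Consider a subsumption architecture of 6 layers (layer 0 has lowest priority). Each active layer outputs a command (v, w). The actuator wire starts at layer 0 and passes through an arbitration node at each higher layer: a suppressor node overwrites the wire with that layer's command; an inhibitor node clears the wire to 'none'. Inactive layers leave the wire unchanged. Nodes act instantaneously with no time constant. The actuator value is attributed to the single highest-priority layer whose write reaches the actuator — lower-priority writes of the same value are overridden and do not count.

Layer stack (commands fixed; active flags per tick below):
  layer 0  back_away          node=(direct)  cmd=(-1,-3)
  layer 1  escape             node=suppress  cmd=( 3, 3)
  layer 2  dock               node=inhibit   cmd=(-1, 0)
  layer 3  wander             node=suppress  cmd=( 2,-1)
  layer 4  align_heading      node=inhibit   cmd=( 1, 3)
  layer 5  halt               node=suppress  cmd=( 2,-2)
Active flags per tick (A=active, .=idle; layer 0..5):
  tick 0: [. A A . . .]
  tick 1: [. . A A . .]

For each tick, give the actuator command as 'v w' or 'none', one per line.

tick 0:
  [0] back_away off; wire := none
  [1] escape on (suppress); wire := (3, 3)
  [2] dock on (inhibit); wire := none
  [3] wander off; pass none
  [4] align_heading off; pass none
  [5] halt off; pass none
  output none
tick 1:
  [0] back_away off; wire := none
  [1] escape off; pass none
  [2] dock on (inhibit); wire := none
  [3] wander on (suppress); wire := (2, -1)
  [4] align_heading off; pass (2, -1)
  [5] halt off; pass (2, -1)
  output (2, -1)

none
2 -1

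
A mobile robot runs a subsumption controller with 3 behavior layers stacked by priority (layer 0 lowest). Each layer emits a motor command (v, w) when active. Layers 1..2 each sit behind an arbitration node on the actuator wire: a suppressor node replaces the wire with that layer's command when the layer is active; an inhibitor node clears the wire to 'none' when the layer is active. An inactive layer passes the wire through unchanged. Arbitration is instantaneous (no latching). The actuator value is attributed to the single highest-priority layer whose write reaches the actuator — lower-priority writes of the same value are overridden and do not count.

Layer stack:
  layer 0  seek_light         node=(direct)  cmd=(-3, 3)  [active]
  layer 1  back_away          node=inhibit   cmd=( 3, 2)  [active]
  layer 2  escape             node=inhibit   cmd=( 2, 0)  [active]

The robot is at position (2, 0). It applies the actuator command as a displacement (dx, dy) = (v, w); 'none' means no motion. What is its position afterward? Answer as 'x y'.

layer 0 (seek_light) active — direct: (-3, 3)
layer 1 (back_away) active — inhibits: none
layer 2 (escape) active — inhibits: none
→ actuator none
position: (2, 0) + none = (2, 0)

2 0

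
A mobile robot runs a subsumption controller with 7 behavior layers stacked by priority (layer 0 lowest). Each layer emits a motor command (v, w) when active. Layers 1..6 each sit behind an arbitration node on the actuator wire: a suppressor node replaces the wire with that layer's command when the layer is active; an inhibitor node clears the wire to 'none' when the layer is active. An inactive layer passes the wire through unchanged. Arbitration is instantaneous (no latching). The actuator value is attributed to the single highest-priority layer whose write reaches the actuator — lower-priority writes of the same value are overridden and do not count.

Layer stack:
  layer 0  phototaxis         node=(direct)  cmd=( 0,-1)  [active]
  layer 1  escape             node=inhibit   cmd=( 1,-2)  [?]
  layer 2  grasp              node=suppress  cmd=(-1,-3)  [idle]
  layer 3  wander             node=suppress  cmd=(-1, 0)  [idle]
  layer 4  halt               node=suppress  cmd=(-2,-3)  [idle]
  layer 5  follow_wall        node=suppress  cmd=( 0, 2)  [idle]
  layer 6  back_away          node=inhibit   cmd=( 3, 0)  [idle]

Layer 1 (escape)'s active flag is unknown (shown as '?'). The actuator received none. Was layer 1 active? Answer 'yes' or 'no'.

If layer 1 is active=yes:
  actuator would be none
If layer 1 is active=no:
  actuator would be (0, -1)
Observed none, so layer 1 was active.

yes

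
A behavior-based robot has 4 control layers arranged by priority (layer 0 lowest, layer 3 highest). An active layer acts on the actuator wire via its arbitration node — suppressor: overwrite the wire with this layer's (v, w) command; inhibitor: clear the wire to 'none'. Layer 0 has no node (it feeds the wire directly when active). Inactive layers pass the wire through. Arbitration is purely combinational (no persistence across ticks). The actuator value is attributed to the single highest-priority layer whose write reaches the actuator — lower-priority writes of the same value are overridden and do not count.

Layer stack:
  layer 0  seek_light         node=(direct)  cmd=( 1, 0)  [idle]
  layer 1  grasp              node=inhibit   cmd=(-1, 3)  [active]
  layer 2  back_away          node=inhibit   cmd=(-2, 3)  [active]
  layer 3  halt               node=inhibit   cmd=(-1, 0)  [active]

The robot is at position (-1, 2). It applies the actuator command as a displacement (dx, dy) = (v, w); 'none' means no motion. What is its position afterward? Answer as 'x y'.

-1 2

[0] seek_light off; wire := none
[1] grasp on (inhibit); wire := none
[2] back_away on (inhibit); wire := none
[3] halt on (inhibit); wire := none
output none
position: (-1, 2) + none = (-1, 2)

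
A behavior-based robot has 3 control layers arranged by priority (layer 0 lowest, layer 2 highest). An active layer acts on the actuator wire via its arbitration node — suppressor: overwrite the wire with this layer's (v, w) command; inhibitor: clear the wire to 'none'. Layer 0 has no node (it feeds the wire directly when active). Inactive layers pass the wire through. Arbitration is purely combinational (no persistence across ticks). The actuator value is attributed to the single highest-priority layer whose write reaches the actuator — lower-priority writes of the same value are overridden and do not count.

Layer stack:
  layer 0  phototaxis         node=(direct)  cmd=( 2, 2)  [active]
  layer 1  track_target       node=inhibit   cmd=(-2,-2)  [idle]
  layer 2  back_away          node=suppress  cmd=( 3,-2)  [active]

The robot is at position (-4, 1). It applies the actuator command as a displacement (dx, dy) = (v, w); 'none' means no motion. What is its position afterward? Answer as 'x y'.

L0 phototaxis: active, feeds wire = (2, 2)
L1 track_target: idle → wire stays (2, 2)
L2 back_away: active, suppressor → wire = (3, -2)
actuator = (3, -2)
position: (-4, 1) + (3, -2) = (-1, -1)

-1 -1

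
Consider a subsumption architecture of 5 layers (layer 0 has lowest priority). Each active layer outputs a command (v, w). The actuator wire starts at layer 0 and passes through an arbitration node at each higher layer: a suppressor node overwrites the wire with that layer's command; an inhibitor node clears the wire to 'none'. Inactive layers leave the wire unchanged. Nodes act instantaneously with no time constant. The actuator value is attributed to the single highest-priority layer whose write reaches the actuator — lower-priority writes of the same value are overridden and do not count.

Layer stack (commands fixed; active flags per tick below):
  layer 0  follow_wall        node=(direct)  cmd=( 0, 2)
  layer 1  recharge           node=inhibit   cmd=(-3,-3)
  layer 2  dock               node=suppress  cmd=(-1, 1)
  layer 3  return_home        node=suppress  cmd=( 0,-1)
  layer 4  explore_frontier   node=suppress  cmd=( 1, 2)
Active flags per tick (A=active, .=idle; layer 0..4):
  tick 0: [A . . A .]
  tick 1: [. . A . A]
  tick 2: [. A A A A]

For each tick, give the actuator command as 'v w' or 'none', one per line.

0 -1
1 2
1 2

tick 0:
  layer 0 (follow_wall) active — direct: (0, 2)
  layer 1 (recharge) idle — unchanged: (0, 2)
  layer 2 (dock) idle — unchanged: (0, 2)
  layer 3 (return_home) active — suppresses: (0, -1)
  layer 4 (explore_frontier) idle — unchanged: (0, -1)
  → actuator (0, -1)
tick 1:
  layer 0 (follow_wall) idle — none
  layer 1 (recharge) idle — unchanged: none
  layer 2 (dock) active — suppresses: (-1, 1)
  layer 3 (return_home) idle — unchanged: (-1, 1)
  layer 4 (explore_frontier) active — suppresses: (1, 2)
  → actuator (1, 2)
tick 2:
  layer 0 (follow_wall) idle — none
  layer 1 (recharge) active — inhibits: none
  layer 2 (dock) active — suppresses: (-1, 1)
  layer 3 (return_home) active — suppresses: (0, -1)
  layer 4 (explore_frontier) active — suppresses: (1, 2)
  → actuator (1, 2)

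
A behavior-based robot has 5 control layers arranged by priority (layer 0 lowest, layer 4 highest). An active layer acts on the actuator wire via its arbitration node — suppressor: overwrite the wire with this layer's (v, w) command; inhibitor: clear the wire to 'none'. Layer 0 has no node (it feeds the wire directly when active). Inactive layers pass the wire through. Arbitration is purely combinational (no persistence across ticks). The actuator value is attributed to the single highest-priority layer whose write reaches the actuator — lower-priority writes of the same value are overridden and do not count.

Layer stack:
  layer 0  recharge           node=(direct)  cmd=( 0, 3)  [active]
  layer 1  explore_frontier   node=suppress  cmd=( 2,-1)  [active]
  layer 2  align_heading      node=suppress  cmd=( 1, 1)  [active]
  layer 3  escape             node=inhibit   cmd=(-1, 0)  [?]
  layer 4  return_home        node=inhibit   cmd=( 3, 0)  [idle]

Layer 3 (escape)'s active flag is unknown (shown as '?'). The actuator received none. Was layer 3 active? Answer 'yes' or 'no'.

If layer 3 is active=yes:
  actuator would be none
If layer 3 is active=no:
  actuator would be (1, 1)
Observed none, so layer 3 was active.

yes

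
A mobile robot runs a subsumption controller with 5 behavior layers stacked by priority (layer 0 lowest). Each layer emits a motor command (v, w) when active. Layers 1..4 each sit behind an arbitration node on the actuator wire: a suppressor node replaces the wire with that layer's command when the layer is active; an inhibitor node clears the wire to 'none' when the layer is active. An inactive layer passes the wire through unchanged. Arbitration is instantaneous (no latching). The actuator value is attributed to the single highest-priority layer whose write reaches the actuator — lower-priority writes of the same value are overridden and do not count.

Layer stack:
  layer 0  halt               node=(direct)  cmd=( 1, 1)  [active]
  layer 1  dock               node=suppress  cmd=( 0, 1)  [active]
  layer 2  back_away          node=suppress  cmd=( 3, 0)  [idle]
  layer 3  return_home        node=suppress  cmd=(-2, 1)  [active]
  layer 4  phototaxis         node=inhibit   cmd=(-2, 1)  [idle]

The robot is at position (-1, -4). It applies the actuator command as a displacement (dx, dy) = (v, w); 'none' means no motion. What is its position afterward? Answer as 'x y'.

-3 -3

L0 halt: active, feeds wire = (1, 1)
L1 dock: active, suppressor → wire = (0, 1)
L2 back_away: idle → wire stays (0, 1)
L3 return_home: active, suppressor → wire = (-2, 1)
L4 phototaxis: idle → wire stays (-2, 1)
actuator = (-2, 1)
position: (-1, -4) + (-2, 1) = (-3, -3)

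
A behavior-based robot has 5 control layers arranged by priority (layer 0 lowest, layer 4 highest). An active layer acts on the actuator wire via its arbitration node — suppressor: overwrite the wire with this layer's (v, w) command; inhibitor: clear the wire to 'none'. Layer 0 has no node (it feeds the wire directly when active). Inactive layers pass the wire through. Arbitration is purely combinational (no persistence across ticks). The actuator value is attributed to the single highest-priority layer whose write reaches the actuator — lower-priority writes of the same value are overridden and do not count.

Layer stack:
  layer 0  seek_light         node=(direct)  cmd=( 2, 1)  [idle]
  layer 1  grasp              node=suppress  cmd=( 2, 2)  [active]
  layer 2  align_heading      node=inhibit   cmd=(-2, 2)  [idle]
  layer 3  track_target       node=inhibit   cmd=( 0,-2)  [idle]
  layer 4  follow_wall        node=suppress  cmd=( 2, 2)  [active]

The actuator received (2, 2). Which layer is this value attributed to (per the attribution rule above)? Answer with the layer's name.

follow_wall

[0] seek_light off; wire := none
[1] grasp on (suppress); wire := (2, 2)
[2] align_heading off; pass (2, 2)
[3] track_target off; pass (2, 2)
[4] follow_wall on (suppress); wire := (2, 2)
output (2, 2)
last writer: layer 4 = follow_wall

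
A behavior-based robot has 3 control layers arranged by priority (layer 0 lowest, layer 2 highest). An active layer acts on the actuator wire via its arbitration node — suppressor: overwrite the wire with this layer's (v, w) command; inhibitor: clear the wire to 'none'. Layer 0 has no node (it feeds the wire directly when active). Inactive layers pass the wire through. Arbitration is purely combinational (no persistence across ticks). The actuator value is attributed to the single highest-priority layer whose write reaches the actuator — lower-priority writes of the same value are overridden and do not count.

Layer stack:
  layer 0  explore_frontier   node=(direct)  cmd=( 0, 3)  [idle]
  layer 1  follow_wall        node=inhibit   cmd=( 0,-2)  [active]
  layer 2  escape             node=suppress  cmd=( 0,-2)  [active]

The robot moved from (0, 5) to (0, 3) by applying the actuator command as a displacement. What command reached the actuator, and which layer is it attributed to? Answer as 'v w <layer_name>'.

0 -2 escape

displacement = (0, 3) − (0, 5) = (0, -2)
[0] explore_frontier off; wire := none
[1] follow_wall on (inhibit); wire := none
[2] escape on (suppress); wire := (0, -2)
output (0, -2) — from layer 2 (escape)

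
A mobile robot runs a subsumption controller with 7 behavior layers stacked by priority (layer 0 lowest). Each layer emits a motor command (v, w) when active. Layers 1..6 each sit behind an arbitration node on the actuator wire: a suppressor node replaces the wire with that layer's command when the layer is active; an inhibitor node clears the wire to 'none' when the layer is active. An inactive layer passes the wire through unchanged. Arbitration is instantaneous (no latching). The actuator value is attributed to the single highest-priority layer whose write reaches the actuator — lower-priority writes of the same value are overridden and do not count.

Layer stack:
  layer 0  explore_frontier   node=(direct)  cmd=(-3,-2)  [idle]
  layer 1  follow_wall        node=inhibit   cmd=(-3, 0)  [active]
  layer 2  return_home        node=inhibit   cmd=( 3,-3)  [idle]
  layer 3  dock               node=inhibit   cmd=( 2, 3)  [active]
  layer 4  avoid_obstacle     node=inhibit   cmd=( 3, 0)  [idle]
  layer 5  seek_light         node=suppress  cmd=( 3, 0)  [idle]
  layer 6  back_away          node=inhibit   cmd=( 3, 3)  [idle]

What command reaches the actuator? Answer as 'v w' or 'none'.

none

L0 explore_frontier: idle → wire = none
L1 follow_wall: active, inhibitor → wire = none
L2 return_home: idle → wire stays none
L3 dock: active, inhibitor → wire = none
L4 avoid_obstacle: idle → wire stays none
L5 seek_light: idle → wire stays none
L6 back_away: idle → wire stays none
actuator = none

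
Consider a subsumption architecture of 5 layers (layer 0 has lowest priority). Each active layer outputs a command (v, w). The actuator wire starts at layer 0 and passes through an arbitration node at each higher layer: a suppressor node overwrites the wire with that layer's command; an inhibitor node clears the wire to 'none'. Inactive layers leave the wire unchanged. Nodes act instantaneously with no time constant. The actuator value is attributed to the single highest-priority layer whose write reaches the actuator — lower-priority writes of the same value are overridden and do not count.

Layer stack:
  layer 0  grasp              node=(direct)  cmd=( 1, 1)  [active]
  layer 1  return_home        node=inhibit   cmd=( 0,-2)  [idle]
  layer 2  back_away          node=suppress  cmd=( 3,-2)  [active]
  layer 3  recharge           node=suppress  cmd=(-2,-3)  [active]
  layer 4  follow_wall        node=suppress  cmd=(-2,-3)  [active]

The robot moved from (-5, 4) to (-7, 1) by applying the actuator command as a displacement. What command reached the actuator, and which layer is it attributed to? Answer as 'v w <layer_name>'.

displacement = (-7, 1) − (-5, 4) = (-2, -3)
L0 grasp: active, feeds wire = (1, 1)
L1 return_home: idle → wire stays (1, 1)
L2 back_away: active, suppressor → wire = (3, -2)
L3 recharge: active, suppressor → wire = (-2, -3)
L4 follow_wall: active, suppressor → wire = (-2, -3)
actuator = (-2, -3) — from layer 4 (follow_wall)

-2 -3 follow_wall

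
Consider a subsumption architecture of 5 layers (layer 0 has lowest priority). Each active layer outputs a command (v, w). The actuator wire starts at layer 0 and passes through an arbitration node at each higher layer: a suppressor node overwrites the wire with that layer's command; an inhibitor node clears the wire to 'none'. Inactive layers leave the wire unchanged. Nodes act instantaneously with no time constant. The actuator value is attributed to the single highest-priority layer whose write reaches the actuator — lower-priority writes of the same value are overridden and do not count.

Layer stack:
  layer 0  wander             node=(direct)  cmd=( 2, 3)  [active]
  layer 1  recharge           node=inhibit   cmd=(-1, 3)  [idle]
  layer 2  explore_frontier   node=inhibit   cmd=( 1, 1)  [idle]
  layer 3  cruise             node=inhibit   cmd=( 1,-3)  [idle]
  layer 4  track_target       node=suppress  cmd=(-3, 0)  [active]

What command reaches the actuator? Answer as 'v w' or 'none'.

[0] wander on; wire := (2, 3)
[1] recharge off; pass (2, 3)
[2] explore_frontier off; pass (2, 3)
[3] cruise off; pass (2, 3)
[4] track_target on (suppress); wire := (-3, 0)
output (-3, 0)

-3 0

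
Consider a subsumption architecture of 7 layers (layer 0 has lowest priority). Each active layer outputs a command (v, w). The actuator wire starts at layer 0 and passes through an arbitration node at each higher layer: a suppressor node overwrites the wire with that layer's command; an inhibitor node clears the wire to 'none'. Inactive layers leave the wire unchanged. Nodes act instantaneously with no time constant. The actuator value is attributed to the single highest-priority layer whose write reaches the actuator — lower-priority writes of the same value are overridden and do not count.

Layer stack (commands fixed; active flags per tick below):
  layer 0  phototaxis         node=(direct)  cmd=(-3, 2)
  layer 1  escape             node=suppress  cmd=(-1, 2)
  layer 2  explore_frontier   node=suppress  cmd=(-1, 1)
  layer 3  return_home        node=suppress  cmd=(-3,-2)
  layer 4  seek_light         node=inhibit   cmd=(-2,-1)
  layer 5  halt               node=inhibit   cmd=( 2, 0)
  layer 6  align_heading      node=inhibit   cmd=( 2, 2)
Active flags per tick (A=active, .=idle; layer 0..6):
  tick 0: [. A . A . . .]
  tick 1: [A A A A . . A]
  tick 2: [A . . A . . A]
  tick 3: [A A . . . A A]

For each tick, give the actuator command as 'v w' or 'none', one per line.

tick 0:
  L0 phototaxis: idle → wire = none
  L1 escape: active, suppressor → wire = (-1, 2)
  L2 explore_frontier: idle → wire stays (-1, 2)
  L3 return_home: active, suppressor → wire = (-3, -2)
  L4 seek_light: idle → wire stays (-3, -2)
  L5 halt: idle → wire stays (-3, -2)
  L6 align_heading: idle → wire stays (-3, -2)
  actuator = (-3, -2)
tick 1:
  L0 phototaxis: active, feeds wire = (-3, 2)
  L1 escape: active, suppressor → wire = (-1, 2)
  L2 explore_frontier: active, suppressor → wire = (-1, 1)
  L3 return_home: active, suppressor → wire = (-3, -2)
  L4 seek_light: idle → wire stays (-3, -2)
  L5 halt: idle → wire stays (-3, -2)
  L6 align_heading: active, inhibitor → wire = none
  actuator = none
tick 2:
  L0 phototaxis: active, feeds wire = (-3, 2)
  L1 escape: idle → wire stays (-3, 2)
  L2 explore_frontier: idle → wire stays (-3, 2)
  L3 return_home: active, suppressor → wire = (-3, -2)
  L4 seek_light: idle → wire stays (-3, -2)
  L5 halt: idle → wire stays (-3, -2)
  L6 align_heading: active, inhibitor → wire = none
  actuator = none
tick 3:
  L0 phototaxis: active, feeds wire = (-3, 2)
  L1 escape: active, suppressor → wire = (-1, 2)
  L2 explore_frontier: idle → wire stays (-1, 2)
  L3 return_home: idle → wire stays (-1, 2)
  L4 seek_light: idle → wire stays (-1, 2)
  L5 halt: active, inhibitor → wire = none
  L6 align_heading: active, inhibitor → wire = none
  actuator = none

-3 -2
none
none
none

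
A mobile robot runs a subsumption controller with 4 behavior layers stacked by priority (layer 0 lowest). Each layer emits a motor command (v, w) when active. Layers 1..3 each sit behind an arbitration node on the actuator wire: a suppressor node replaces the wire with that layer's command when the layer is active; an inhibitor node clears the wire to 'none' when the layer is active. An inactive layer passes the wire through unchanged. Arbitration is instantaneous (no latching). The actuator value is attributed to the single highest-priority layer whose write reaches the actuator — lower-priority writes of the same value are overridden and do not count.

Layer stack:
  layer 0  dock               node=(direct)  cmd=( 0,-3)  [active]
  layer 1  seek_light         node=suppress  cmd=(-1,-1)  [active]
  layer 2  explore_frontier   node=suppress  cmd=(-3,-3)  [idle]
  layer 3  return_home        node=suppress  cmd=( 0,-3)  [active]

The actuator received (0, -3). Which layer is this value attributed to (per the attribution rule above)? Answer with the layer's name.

return_home

layer 0 (dock) active — direct: (0, -3)
layer 1 (seek_light) active — suppresses: (-1, -1)
layer 2 (explore_frontier) idle — unchanged: (-1, -1)
layer 3 (return_home) active — suppresses: (0, -3)
→ actuator (0, -3)
last writer: layer 3 = return_home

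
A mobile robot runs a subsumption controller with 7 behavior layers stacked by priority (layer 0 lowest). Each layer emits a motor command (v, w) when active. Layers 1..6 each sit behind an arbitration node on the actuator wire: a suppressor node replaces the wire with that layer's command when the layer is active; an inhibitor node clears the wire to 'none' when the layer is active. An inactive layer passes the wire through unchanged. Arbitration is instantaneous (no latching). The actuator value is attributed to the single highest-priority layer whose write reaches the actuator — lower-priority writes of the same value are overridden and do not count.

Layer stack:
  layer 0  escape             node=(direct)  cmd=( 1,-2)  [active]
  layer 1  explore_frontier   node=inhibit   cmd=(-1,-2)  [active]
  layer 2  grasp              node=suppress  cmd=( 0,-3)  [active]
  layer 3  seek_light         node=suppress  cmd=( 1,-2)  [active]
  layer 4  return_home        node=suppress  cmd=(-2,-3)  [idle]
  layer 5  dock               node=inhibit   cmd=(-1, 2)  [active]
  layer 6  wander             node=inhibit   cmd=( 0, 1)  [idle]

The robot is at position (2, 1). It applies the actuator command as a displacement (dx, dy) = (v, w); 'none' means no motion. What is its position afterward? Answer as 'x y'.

2 1

[0] escape on; wire := (1, -2)
[1] explore_frontier on (inhibit); wire := none
[2] grasp on (suppress); wire := (0, -3)
[3] seek_light on (suppress); wire := (1, -2)
[4] return_home off; pass (1, -2)
[5] dock on (inhibit); wire := none
[6] wander off; pass none
output none
position: (2, 1) + none = (2, 1)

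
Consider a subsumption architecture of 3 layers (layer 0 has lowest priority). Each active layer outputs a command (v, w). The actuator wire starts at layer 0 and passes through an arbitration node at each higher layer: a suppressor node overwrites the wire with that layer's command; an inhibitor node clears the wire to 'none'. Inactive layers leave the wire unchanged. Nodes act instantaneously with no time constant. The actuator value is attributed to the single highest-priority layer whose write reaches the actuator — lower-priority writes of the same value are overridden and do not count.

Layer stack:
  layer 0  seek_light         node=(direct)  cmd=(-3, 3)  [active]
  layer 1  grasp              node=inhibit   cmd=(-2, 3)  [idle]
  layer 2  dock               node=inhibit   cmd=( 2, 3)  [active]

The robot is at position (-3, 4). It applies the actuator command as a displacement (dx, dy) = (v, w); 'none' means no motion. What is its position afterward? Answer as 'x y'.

[0] seek_light on; wire := (-3, 3)
[1] grasp off; pass (-3, 3)
[2] dock on (inhibit); wire := none
output none
position: (-3, 4) + none = (-3, 4)

-3 4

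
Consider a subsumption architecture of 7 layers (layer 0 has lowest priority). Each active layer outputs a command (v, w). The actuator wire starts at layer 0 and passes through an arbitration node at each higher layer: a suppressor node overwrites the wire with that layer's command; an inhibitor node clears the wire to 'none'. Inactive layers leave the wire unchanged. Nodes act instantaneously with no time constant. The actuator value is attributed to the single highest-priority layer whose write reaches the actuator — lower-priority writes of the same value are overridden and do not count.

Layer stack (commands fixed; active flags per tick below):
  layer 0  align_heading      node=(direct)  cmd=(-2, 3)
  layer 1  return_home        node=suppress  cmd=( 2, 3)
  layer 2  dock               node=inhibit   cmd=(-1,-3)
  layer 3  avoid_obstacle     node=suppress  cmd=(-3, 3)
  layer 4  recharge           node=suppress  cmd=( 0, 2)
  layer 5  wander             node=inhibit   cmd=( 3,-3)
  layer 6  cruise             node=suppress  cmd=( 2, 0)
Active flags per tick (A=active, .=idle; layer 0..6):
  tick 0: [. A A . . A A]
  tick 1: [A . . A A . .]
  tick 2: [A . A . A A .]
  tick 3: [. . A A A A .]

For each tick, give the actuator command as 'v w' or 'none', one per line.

tick 0:
  layer 0 (align_heading) idle — none
  layer 1 (return_home) active — suppresses: (2, 3)
  layer 2 (dock) active — inhibits: none
  layer 3 (avoid_obstacle) idle — unchanged: none
  layer 4 (recharge) idle — unchanged: none
  layer 5 (wander) active — inhibits: none
  layer 6 (cruise) active — suppresses: (2, 0)
  → actuator (2, 0)
tick 1:
  layer 0 (align_heading) active — direct: (-2, 3)
  layer 1 (return_home) idle — unchanged: (-2, 3)
  layer 2 (dock) idle — unchanged: (-2, 3)
  layer 3 (avoid_obstacle) active — suppresses: (-3, 3)
  layer 4 (recharge) active — suppresses: (0, 2)
  layer 5 (wander) idle — unchanged: (0, 2)
  layer 6 (cruise) idle — unchanged: (0, 2)
  → actuator (0, 2)
tick 2:
  layer 0 (align_heading) active — direct: (-2, 3)
  layer 1 (return_home) idle — unchanged: (-2, 3)
  layer 2 (dock) active — inhibits: none
  layer 3 (avoid_obstacle) idle — unchanged: none
  layer 4 (recharge) active — suppresses: (0, 2)
  layer 5 (wander) active — inhibits: none
  layer 6 (cruise) idle — unchanged: none
  → actuator none
tick 3:
  layer 0 (align_heading) idle — none
  layer 1 (return_home) idle — unchanged: none
  layer 2 (dock) active — inhibits: none
  layer 3 (avoid_obstacle) active — suppresses: (-3, 3)
  layer 4 (recharge) active — suppresses: (0, 2)
  layer 5 (wander) active — inhibits: none
  layer 6 (cruise) idle — unchanged: none
  → actuator none

2 0
0 2
none
none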